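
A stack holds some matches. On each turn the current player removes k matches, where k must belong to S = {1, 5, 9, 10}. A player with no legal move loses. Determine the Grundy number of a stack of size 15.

3

G(0) = 0
G(1) = mex{0} = 1
G(2) = mex{1} = 0
G(3) = mex{0} = 1
G(4) = mex{1} = 0
G(5) = mex{0,0} = 1
G(6) = mex{1,1} = 0
G(7) = mex{0,0} = 1
G(8) = mex{1,1} = 0
G(9) = mex{0,0,0} = 1
G(10) = mex{1,1,1,0} = 2
G(11) = mex{2,0,0,1} = 3
G(12) = mex{3,1,1,0} = 2
G(13) = mex{2,0,0,1} = 3
G(14) = mex{3,1,1,0} = 2
G(15) = mex{2,2,0,1} = 3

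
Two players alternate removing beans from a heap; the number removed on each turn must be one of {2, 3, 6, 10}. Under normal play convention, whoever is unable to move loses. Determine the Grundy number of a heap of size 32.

3

G(0) = 0
G(1) = mex{} = 0
G(2) = mex{0} = 1
G(3) = mex{0,0} = 1
G(4) = mex{1,0} = 2
G(5) = mex{1,1} = 0
G(6) = mex{2,1,0} = 3
G(7) = mex{0,2,0} = 1
G(8) = mex{3,0,1} = 2
G(9) = mex{1,3,1} = 0
G(10) = mex{2,1,2,0} = 3
G(11) = mex{0,2,0,0} = 1
G(12) = mex{3,0,3,1} = 2
G(13) = mex{1,3,1,1} = 0
G(14) = mex{2,1,2,2} = 0
G(15) = mex{0,2,0,0} = 1
G(16) = mex{0,0,3,3} = 1
G(17) = mex{1,0,1,1} = 2
G(18) = mex{1,1,2,2} = 0
G(19) = mex{2,1,0,0} = 3
G(20) = mex{0,2,0,3} = 1
G(21) = mex{3,0,1,1} = 2
G(22) = mex{1,3,1,2} = 0
G(23) = mex{2,1,2,0} = 3
G(24) = mex{0,2,0,0} = 1
G(25) = mex{3,0,3,1} = 2
G(26) = mex{1,3,1,1} = 0
G(27) = mex{2,1,2,2} = 0
G(28) = mex{0,2,0,0} = 1
G(29) = mex{0,0,3,3} = 1
G(30) = mex{1,0,1,1} = 2
G(31) = mex{1,1,2,2} = 0
G(32) = mex{2,1,0,0} = 3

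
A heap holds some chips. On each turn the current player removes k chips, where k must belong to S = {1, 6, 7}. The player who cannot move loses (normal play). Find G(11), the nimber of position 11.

G(0) = 0
G(1) = mex{0} = 1
G(2) = mex{1} = 0
G(3) = mex{0} = 1
G(4) = mex{1} = 0
G(5) = mex{0} = 1
G(6) = mex{1,0} = 2
G(7) = mex{2,1,0} = 3
G(8) = mex{3,0,1} = 2
G(9) = mex{2,1,0} = 3
G(10) = mex{3,0,1} = 2
G(11) = mex{2,1,0} = 3

3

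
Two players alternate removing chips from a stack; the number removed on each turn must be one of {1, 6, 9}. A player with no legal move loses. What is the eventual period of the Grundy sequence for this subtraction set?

5

n :  0  1  2  3  4  5  6  7  8  9 10 11 12 13 14 15 16 17 18 19 20 21 22 23 24 25 26
G :  0  1  0  1  0  1  2  0  1  2  3  2  0  1  0  1  2  0  1  0  1  2  0  1  0  1  2
From n = 11 onward G(n+5) = G(n); since this holds over max(S) = 9 consecutive positions the period is 5 (pre-period 11).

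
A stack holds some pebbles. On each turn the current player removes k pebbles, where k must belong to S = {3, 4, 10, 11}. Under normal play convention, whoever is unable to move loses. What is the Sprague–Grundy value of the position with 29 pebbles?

n :  0  1  2  3  4  5  6  7  8  9 10 11 12 13 14 15 16 17 18 19 20 21 22 23 24 25 26 27 28 29
G :  0  0  0  1  1  1  2  0  0  0  1  1  1  2  0  0  0  1  1  1  2  0  0  0  1  1  1  2  0  0

0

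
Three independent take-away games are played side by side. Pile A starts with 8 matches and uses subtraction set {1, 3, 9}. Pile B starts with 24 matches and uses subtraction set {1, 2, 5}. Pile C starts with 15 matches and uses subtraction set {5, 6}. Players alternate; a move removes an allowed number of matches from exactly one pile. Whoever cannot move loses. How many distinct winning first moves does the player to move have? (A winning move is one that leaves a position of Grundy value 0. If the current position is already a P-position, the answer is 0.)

0

Pile A, S = {1, 3, 9}:
G(0) = 0
G(1) = mex{0} = 1
G(2) = mex{1} = 0
G(3) = mex{0,0} = 1
G(4) = mex{1,1} = 0
G(5) = mex{0,0} = 1
G(6) = mex{1,1} = 0
G(7) = mex{0,0} = 1
G(8) = mex{1,1} = 0
G_A(8) = 0.
Pile B, S = {1, 2, 5}:
G(0) = 0
G(1) = mex{0} = 1
G(2) = mex{1,0} = 2
G(3) = mex{2,1} = 0
G(4) = mex{0,2} = 1
G(5) = mex{1,0,0} = 2
G(6) = mex{2,1,1} = 0
G(7) = mex{0,2,2} = 1
G(8) = mex{1,0,0} = 2
G(9) = mex{2,1,1} = 0
G(10) = mex{0,2,2} = 1
G(11) = mex{1,0,0} = 2
G(12) = mex{2,1,1} = 0
G(13) = mex{0,2,2} = 1
G(14) = mex{1,0,0} = 2
G(15) = mex{2,1,1} = 0
G(16) = mex{0,2,2} = 1
G(17) = mex{1,0,0} = 2
G(18) = mex{2,1,1} = 0
G(19) = mex{0,2,2} = 1
G(20) = mex{1,0,0} = 2
G(21) = mex{2,1,1} = 0
G(22) = mex{0,2,2} = 1
G(23) = mex{1,0,0} = 2
G(24) = mex{2,1,1} = 0
G_B(24) = 0.
Pile C, S = {5, 6}:
n :  0  1  2  3  4  5  6  7  8  9 10 11 12 13 14 15
G :  0  0  0  0  0  1  1  1  1  1  2  0  0  0  0  0
G_C(15) = 0.
Combined Grundy value = 0 ⊕ 0 ⊕ 0 = 0.
A winning move leaves total XOR = 0, i.e. changes one component's Grundy value g to g ⊕ X where X is the current total.
Pile A: target g' = 0⊕0 = 0, but every legal move changes the Grundy value (mex property), so 0 moves.
Pile B: target g' = 0⊕0 = 0, but every legal move changes the Grundy value (mex property), so 0 moves.
Pile C: target g' = 0⊕0 = 0, but every legal move changes the Grundy value (mex property), so 0 moves.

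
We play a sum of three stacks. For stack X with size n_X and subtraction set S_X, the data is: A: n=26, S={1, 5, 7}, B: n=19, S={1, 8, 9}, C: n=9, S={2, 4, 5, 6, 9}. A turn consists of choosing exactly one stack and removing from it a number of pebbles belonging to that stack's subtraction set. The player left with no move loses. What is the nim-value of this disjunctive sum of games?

5

Stack A, S = {1, 5, 7}:
G(0) = 0
G(1) = mex{0} = 1
G(2) = mex{1} = 0
G(3) = mex{0} = 1
G(4) = mex{1} = 0
G(5) = mex{0,0} = 1
G(6) = mex{1,1} = 0
G(7) = mex{0,0,0} = 1
G(8) = mex{1,1,1} = 0
G(9) = mex{0,0,0} = 1
G(10) = mex{1,1,1} = 0
G(11) = mex{0,0,0} = 1
G(12) = mex{1,1,1} = 0
G(13) = mex{0,0,0} = 1
G(14) = mex{1,1,1} = 0
G(15) = mex{0,0,0} = 1
G(16) = mex{1,1,1} = 0
G(17) = mex{0,0,0} = 1
G(18) = mex{1,1,1} = 0
G(19) = mex{0,0,0} = 1
G(20) = mex{1,1,1} = 0
G(21) = mex{0,0,0} = 1
G(22) = mex{1,1,1} = 0
G(23) = mex{0,0,0} = 1
G(24) = mex{1,1,1} = 0
G(25) = mex{0,0,0} = 1
G(26) = mex{1,1,1} = 0
G_A(26) = 0.
Stack B, S = {1, 8, 9}:
n :  0  1  2  3  4  5  6  7  8  9 10 11 12 13 14 15 16 17 18 19
G :  0  1  0  1  0  1  0  1  2  3  2  3  2  3  2  3  0  1  0  1
G_B(19) = 1.
Stack C, S = {2, 4, 5, 6, 9}:
G(0) = 0
G(1) = mex{} = 0
G(2) = mex{0} = 1
G(3) = mex{0} = 1
G(4) = mex{1,0} = 2
G(5) = mex{1,0,0} = 2
G(6) = mex{2,1,0,0} = 3
G(7) = mex{2,1,1,0} = 3
G(8) = mex{3,2,1,1} = 0
G(9) = mex{3,2,2,1,0} = 4
G_C(9) = 4.
Combined Grundy value = 0 ⊕ 1 ⊕ 4 = 5.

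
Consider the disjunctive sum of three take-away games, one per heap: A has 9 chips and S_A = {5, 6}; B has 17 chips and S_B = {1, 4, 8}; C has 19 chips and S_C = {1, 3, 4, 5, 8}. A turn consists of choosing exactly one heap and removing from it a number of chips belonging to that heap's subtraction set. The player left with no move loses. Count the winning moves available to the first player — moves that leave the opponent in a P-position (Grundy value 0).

0

Heap A, S = {5, 6}:
G(0) = 0
G(1) = mex{} = 0
G(2) = mex{} = 0
G(3) = mex{} = 0
G(4) = mex{} = 0
G(5) = mex{0} = 1
G(6) = mex{0,0} = 1
G(7) = mex{0,0} = 1
G(8) = mex{0,0} = 1
G(9) = mex{0,0} = 1
G_A(9) = 1.
Heap B, S = {1, 4, 8}:
G(0) = 0
G(1) = mex{0} = 1
G(2) = mex{1} = 0
G(3) = mex{0} = 1
G(4) = mex{1,0} = 2
G(5) = mex{2,1} = 0
G(6) = mex{0,0} = 1
G(7) = mex{1,1} = 0
G(8) = mex{0,2,0} = 1
G(9) = mex{1,0,1} = 2
G(10) = mex{2,1,0} = 3
G(11) = mex{3,0,1} = 2
G(12) = mex{2,1,2} = 0
G(13) = mex{0,2,0} = 1
G(14) = mex{1,3,1} = 0
G(15) = mex{0,2,0} = 1
G(16) = mex{1,0,1} = 2
G(17) = mex{2,1,2} = 0
G_B(17) = 0.
Heap C, S = {1, 3, 4, 5, 8}:
n :  0  1  2  3  4  5  6  7  8  9 10 11 12 13 14 15 16 17 18 19
G :  0  1  0  1  2  3  2  3  4  0  1  0  1  2  3  2  3  4  0  1
G_C(19) = 1.
Combined Grundy value = 1 ⊕ 0 ⊕ 1 = 0.
A winning move leaves total XOR = 0, i.e. changes one component's Grundy value g to g ⊕ X where X is the current total.
Heap A: target g' = 1⊕0 = 1, but every legal move changes the Grundy value (mex property), so 0 moves.
Heap B: target g' = 0⊕0 = 0, but every legal move changes the Grundy value (mex property), so 0 moves.
Heap C: target g' = 1⊕0 = 1, but every legal move changes the Grundy value (mex property), so 0 moves.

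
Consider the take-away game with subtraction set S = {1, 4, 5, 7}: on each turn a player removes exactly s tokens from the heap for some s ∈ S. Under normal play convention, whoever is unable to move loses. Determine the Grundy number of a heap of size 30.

2

G(0) = 0
G(1) = mex{0} = 1
G(2) = mex{1} = 0
G(3) = mex{0} = 1
G(4) = mex{1,0} = 2
G(5) = mex{2,1,0} = 3
G(6) = mex{3,0,1} = 2
G(7) = mex{2,1,0,0} = 3
G(8) = mex{3,2,1,1} = 0
G(9) = mex{0,3,2,0} = 1
G(10) = mex{1,2,3,1} = 0
G(11) = mex{0,3,2,2} = 1
G(12) = mex{1,0,3,3} = 2
G(13) = mex{2,1,0,2} = 3
G(14) = mex{3,0,1,3} = 2
G(15) = mex{2,1,0,0} = 3
G(16) = mex{3,2,1,1} = 0
G(17) = mex{0,3,2,0} = 1
G(18) = mex{1,2,3,1} = 0
G(19) = mex{0,3,2,2} = 1
G(20) = mex{1,0,3,3} = 2
G(21) = mex{2,1,0,2} = 3
G(22) = mex{3,0,1,3} = 2
G(23) = mex{2,1,0,0} = 3
G(24) = mex{3,2,1,1} = 0
G(25) = mex{0,3,2,0} = 1
G(26) = mex{1,2,3,1} = 0
G(27) = mex{0,3,2,2} = 1
G(28) = mex{1,0,3,3} = 2
G(29) = mex{2,1,0,2} = 3
G(30) = mex{3,0,1,3} = 2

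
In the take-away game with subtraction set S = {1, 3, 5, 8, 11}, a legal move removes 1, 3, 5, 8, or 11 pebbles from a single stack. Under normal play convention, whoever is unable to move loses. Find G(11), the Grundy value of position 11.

3

G(0) = 0
G(1) = mex{0} = 1
G(2) = mex{1} = 0
G(3) = mex{0,0} = 1
G(4) = mex{1,1} = 0
G(5) = mex{0,0,0} = 1
G(6) = mex{1,1,1} = 0
G(7) = mex{0,0,0} = 1
G(8) = mex{1,1,1,0} = 2
G(9) = mex{2,0,0,1} = 3
G(10) = mex{3,1,1,0} = 2
G(11) = mex{2,2,0,1,0} = 3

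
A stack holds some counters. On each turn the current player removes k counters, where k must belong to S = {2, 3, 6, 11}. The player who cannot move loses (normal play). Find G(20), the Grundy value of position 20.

G(0) = 0
G(1) = mex{} = 0
G(2) = mex{0} = 1
G(3) = mex{0,0} = 1
G(4) = mex{1,0} = 2
G(5) = mex{1,1} = 0
G(6) = mex{2,1,0} = 3
G(7) = mex{0,2,0} = 1
G(8) = mex{3,0,1} = 2
G(9) = mex{1,3,1} = 0
G(10) = mex{2,1,2} = 0
G(11) = mex{0,2,0,0} = 1
G(12) = mex{0,0,3,0} = 1
G(13) = mex{1,0,1,1} = 2
G(14) = mex{1,1,2,1} = 0
G(15) = mex{2,1,0,2} = 3
G(16) = mex{0,2,0,0} = 1
G(17) = mex{3,0,1,3} = 2
G(18) = mex{1,3,1,1} = 0
G(19) = mex{2,1,2,2} = 0
G(20) = mex{0,2,0,0} = 1

1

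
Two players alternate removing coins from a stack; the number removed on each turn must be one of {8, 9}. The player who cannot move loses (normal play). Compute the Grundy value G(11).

1

G(0) = 0
G(1) = mex{} = 0
G(2) = mex{} = 0
G(3) = mex{} = 0
G(4) = mex{} = 0
G(5) = mex{} = 0
G(6) = mex{} = 0
G(7) = mex{} = 0
G(8) = mex{0} = 1
G(9) = mex{0,0} = 1
G(10) = mex{0,0} = 1
G(11) = mex{0,0} = 1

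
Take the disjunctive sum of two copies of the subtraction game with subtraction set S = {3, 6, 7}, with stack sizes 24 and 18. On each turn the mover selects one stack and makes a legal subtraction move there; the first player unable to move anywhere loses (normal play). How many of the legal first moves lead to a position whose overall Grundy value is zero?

All stacks use S = {3, 6, 7}:
G(0) = 0
G(1) = mex{} = 0
G(2) = mex{} = 0
G(3) = mex{0} = 1
G(4) = mex{0} = 1
G(5) = mex{0} = 1
G(6) = mex{1,0} = 2
G(7) = mex{1,0,0} = 2
G(8) = mex{1,0,0} = 2
G(9) = mex{2,1,0} = 3
G(10) = mex{2,1,1} = 0
G(11) = mex{2,1,1} = 0
G(12) = mex{3,2,1} = 0
G(13) = mex{0,2,2} = 1
G(14) = mex{0,2,2} = 1
G(15) = mex{0,3,2} = 1
G(16) = mex{1,0,3} = 2
G(17) = mex{1,0,0} = 2
G(18) = mex{1,0,0} = 2
G(19) = mex{2,1,0} = 3
G(20) = mex{2,1,1} = 0
G(21) = mex{2,1,1} = 0
G(22) = mex{3,2,1} = 0
G(23) = mex{0,2,2} = 1
G(24) = mex{0,2,2} = 1
Stack A: G(24) = 1.
Stack B: G(18) = 2.
Combined Grundy value = 1 ⊕ 2 = 3.
A winning move leaves total XOR = 0, i.e. changes one component's Grundy value g to g ⊕ X where X is the current total.
Stack A: need g' = 1⊕3 = 2. Options: 24−3→G=0, 24−6→G=2, 24−7→G=2. Hits: 2.
Stack B: need g' = 2⊕3 = 1. Options: 18−3→G=1, 18−6→G=0, 18−7→G=0. Hits: 1.

3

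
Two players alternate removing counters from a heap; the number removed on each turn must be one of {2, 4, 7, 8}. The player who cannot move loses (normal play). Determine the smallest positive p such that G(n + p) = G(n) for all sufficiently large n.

n :  0  1  2  3  4  5  6  7  8  9 10 11 12 13 14 15 16 17 18 19 20 21 22 23
G :  0  0  1  1  2  2  0  3  1  4  2  0  0  1  1  2  2  0  3  1  4  2  0  0
G(n+11) = G(n) holds for n = 0,…,7 (a full window of length max(S) = 8), so the sequence is purely periodic with period 11.

11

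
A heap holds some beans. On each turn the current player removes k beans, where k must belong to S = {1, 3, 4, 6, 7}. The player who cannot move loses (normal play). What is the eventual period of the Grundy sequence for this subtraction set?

n :  0  1  2  3  4  5  6  7  8  9 10 11 12 13 14 15 16 17 18 19 20 21
G :  0  1  0  1  2  3  2  3  4  5  0  1  0  1  2  3  2  3  4  5  0  1
G(n+10) = G(n) holds for n = 0,…,6 (a full window of length max(S) = 7), so the sequence is purely periodic with period 10.

10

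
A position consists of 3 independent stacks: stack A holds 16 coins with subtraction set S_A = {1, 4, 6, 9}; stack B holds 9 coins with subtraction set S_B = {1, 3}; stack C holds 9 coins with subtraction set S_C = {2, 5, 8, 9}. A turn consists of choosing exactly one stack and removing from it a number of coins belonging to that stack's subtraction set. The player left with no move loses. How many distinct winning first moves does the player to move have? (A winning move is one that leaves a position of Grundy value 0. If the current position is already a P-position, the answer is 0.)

Stack A, S = {1, 4, 6, 9}:
G(0) = 0
G(1) = mex{0} = 1
G(2) = mex{1} = 0
G(3) = mex{0} = 1
G(4) = mex{1,0} = 2
G(5) = mex{2,1} = 0
G(6) = mex{0,0,0} = 1
G(7) = mex{1,1,1} = 0
G(8) = mex{0,2,0} = 1
G(9) = mex{1,0,1,0} = 2
G(10) = mex{2,1,2,1} = 0
G(11) = mex{0,0,0,0} = 1
G(12) = mex{1,1,1,1} = 0
G(13) = mex{0,2,0,2} = 1
G(14) = mex{1,0,1,0} = 2
G(15) = mex{2,1,2,1} = 0
G(16) = mex{0,0,0,0} = 1
G_A(16) = 1.
Stack B, S = {1, 3}:
G(0) = 0
G(1) = mex{0} = 1
G(2) = mex{1} = 0
G(3) = mex{0,0} = 1
G(4) = mex{1,1} = 0
G(5) = mex{0,0} = 1
G(6) = mex{1,1} = 0
G(7) = mex{0,0} = 1
G(8) = mex{1,1} = 0
G(9) = mex{0,0} = 1
G_B(9) = 1.
Stack C, S = {2, 5, 8, 9}:
G(0) = 0
G(1) = mex{} = 0
G(2) = mex{0} = 1
G(3) = mex{0} = 1
G(4) = mex{1} = 0
G(5) = mex{1,0} = 2
G(6) = mex{0,0} = 1
G(7) = mex{2,1} = 0
G(8) = mex{1,1,0} = 2
G(9) = mex{0,0,0,0} = 1
G_C(9) = 1.
Combined Grundy value = 1 ⊕ 1 ⊕ 1 = 1.
A winning move leaves total XOR = 0, i.e. changes one component's Grundy value g to g ⊕ X where X is the current total.
Stack A: need g' = 1⊕1 = 0. Options: 16−1→G=0, 16−4→G=0, 16−6→G=0, 16−9→G=0. Hits: 4.
Stack B: need g' = 1⊕1 = 0. Options: 9−1→G=0, 9−3→G=0. Hits: 2.
Stack C: need g' = 1⊕1 = 0. Options: 9−2→G=0, 9−5→G=0, 9−8→G=0, 9−9→G=0. Hits: 4.

10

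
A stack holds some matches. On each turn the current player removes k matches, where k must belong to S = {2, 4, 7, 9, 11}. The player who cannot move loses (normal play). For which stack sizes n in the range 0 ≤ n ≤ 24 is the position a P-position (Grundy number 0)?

0, 1, 6, 14, 19, 20

n :  0  1  2  3  4  5  6  7  8  9 10 11 12 13 14 15 16 17 18 19 20 21 22 23 24
G :  0  0  1  1  2  2  0  3  1  4  2  5  3  3  0  4  1  5  2  0  0  1  1  2  2
P-positions are exactly the n with G(n) = 0.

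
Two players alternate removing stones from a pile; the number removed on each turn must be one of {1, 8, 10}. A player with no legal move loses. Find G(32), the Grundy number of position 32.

n :  0  1  2  3  4  5  6  7  8  9 10 11 12 13 14 15 16 17 18 19 20 21 22 23 24 25 26 27 28 29 30 31 32
G :  0  1  0  1  0  1  0  1  2  0  1  0  1  0  1  0  1  2  0  1  0  1  0  1  0  1  2  0  1  0  1  0  1

1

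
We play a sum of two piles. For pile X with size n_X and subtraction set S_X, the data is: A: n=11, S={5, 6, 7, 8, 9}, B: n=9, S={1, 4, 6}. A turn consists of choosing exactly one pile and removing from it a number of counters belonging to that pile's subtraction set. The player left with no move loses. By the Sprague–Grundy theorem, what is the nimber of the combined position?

0

Pile A, S = {5, 6, 7, 8, 9}:
n :  0  1  2  3  4  5  6  7  8  9 10 11
G :  0  0  0  0  0  1  1  1  1  1  2  2
G_A(11) = 2.
Pile B, S = {1, 4, 6}:
n : 0 1 2 3 4 5 6 7 8 9
G : 0 1 0 1 2 0 1 0 1 2
G_B(9) = 2.
Combined Grundy value = 2 ⊕ 2 = 0.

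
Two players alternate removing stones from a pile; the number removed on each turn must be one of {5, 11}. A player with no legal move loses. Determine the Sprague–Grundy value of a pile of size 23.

G(0) = 0
G(1) = mex{} = 0
G(2) = mex{} = 0
G(3) = mex{} = 0
G(4) = mex{} = 0
G(5) = mex{0} = 1
G(6) = mex{0} = 1
G(7) = mex{0} = 1
G(8) = mex{0} = 1
G(9) = mex{0} = 1
G(10) = mex{1} = 0
G(11) = mex{1,0} = 2
G(12) = mex{1,0} = 2
G(13) = mex{1,0} = 2
G(14) = mex{1,0} = 2
G(15) = mex{0,0} = 1
G(16) = mex{2,1} = 0
G(17) = mex{2,1} = 0
G(18) = mex{2,1} = 0
G(19) = mex{2,1} = 0
G(20) = mex{1,1} = 0
G(21) = mex{0,0} = 1
G(22) = mex{0,2} = 1
G(23) = mex{0,2} = 1

1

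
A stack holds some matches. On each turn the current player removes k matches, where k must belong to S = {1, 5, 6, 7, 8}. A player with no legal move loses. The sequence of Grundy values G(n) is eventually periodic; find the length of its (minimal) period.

13

n :  0  1  2  3  4  5  6  7  8  9 10 11 12 13 14 15 16 17 18 19 20 21 22 23 24 25 26 27
G :  0  1  0  1  0  1  2  3  2  3  2  3  4  0  1  0  1  0  1  2  3  2  3  2  3  4  0  1
G(n+13) = G(n) holds for n = 0,…,7 (a full window of length max(S) = 8), so the sequence is purely periodic with period 13.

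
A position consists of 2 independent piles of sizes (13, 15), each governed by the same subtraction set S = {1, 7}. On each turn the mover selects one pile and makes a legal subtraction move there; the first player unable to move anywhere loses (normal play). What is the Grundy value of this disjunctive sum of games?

0

All piles use S = {1, 7}:
n :  0  1  2  3  4  5  6  7  8  9 10 11 12 13 14 15
G :  0  1  0  1  0  1  0  1  0  1  0  1  0  1  0  1
Pile A: G(13) = 1.
Pile B: G(15) = 1.
Combined Grundy value = 1 ⊕ 1 = 0.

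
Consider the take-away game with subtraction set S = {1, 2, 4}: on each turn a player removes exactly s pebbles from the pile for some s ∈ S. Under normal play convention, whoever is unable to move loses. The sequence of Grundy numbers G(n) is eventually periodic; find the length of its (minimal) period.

n :  0  1  2  3  4  5  6  7  8  9 10 11 12 13 14
G :  0  1  2  0  1  2  0  1  2  0  1  2  0  1  2
G(n+3) = G(n) holds for n = 0,…,3 (a full window of length max(S) = 4), so the sequence is purely periodic with period 3.

3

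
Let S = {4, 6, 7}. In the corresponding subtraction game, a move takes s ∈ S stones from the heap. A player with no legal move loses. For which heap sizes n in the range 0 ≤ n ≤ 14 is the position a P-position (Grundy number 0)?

0, 1, 2, 3, 11, 12, 13, 14

n :  0  1  2  3  4  5  6  7  8  9 10 11 12 13 14
G :  0  0  0  0  1  1  1  1  2  2  2  0  0  0  0
P-positions are exactly the n with G(n) = 0.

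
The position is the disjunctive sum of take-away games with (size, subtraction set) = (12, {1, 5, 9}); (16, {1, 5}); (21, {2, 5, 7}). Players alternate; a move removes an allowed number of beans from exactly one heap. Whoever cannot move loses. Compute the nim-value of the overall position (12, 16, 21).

Heap A, S = {1, 5, 9}:
G(0) = 0
G(1) = mex{0} = 1
G(2) = mex{1} = 0
G(3) = mex{0} = 1
G(4) = mex{1} = 0
G(5) = mex{0,0} = 1
G(6) = mex{1,1} = 0
G(7) = mex{0,0} = 1
G(8) = mex{1,1} = 0
G(9) = mex{0,0,0} = 1
G(10) = mex{1,1,1} = 0
G(11) = mex{0,0,0} = 1
G(12) = mex{1,1,1} = 0
G_A(12) = 0.
Heap B, S = {1, 5}:
n :  0  1  2  3  4  5  6  7  8  9 10 11 12 13 14 15 16
G :  0  1  0  1  0  1  0  1  0  1  0  1  0  1  0  1  0
G_B(16) = 0.
Heap C, S = {2, 5, 7}:
n :  0  1  2  3  4  5  6  7  8  9 10 11 12 13 14 15 16 17 18 19 20 21
G :  0  0  1  1  0  2  1  3  2  2  0  3  1  0  0  1  1  2  2  3  3  2
G_C(21) = 2.
Combined Grundy value = 0 ⊕ 0 ⊕ 2 = 2.

2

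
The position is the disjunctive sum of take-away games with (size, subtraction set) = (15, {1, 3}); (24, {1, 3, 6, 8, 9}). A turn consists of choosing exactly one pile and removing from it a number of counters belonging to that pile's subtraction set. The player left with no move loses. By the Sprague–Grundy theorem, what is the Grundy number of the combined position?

3

Pile A, S = {1, 3}:
n :  0  1  2  3  4  5  6  7  8  9 10 11 12 13 14 15
G :  0  1  0  1  0  1  0  1  0  1  0  1  0  1  0  1
G_A(15) = 1.
Pile B, S = {1, 3, 6, 8, 9}:
G(0) = 0
G(1) = mex{0} = 1
G(2) = mex{1} = 0
G(3) = mex{0,0} = 1
G(4) = mex{1,1} = 0
G(5) = mex{0,0} = 1
G(6) = mex{1,1,0} = 2
G(7) = mex{2,0,1} = 3
G(8) = mex{3,1,0,0} = 2
G(9) = mex{2,2,1,1,0} = 3
G(10) = mex{3,3,0,0,1} = 2
G(11) = mex{2,2,1,1,0} = 3
G(12) = mex{3,3,2,0,1} = 4
G(13) = mex{4,2,3,1,0} = 5
G(14) = mex{5,3,2,2,1} = 0
G(15) = mex{0,4,3,3,2} = 1
G(16) = mex{1,5,2,2,3} = 0
G(17) = mex{0,0,3,3,2} = 1
G(18) = mex{1,1,4,2,3} = 0
G(19) = mex{0,0,5,3,2} = 1
G(20) = mex{1,1,0,4,3} = 2
G(21) = mex{2,0,1,5,4} = 3
G(22) = mex{3,1,0,0,5} = 2
G(23) = mex{2,2,1,1,0} = 3
G(24) = mex{3,3,0,0,1} = 2
G_B(24) = 2.
Combined Grundy value = 1 ⊕ 2 = 3.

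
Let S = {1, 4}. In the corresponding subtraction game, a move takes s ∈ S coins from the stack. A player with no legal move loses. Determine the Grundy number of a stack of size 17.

G(0) = 0
G(1) = mex{0} = 1
G(2) = mex{1} = 0
G(3) = mex{0} = 1
G(4) = mex{1,0} = 2
G(5) = mex{2,1} = 0
G(6) = mex{0,0} = 1
G(7) = mex{1,1} = 0
G(8) = mex{0,2} = 1
G(9) = mex{1,0} = 2
G(10) = mex{2,1} = 0
G(11) = mex{0,0} = 1
G(12) = mex{1,1} = 0
G(13) = mex{0,2} = 1
G(14) = mex{1,0} = 2
G(15) = mex{2,1} = 0
G(16) = mex{0,0} = 1
G(17) = mex{1,1} = 0

0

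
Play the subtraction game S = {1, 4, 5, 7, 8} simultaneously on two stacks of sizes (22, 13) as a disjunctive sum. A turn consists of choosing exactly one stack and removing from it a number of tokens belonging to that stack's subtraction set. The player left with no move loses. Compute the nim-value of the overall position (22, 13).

0

All stacks use S = {1, 4, 5, 7, 8}:
G(0) = 0
G(1) = mex{0} = 1
G(2) = mex{1} = 0
G(3) = mex{0} = 1
G(4) = mex{1,0} = 2
G(5) = mex{2,1,0} = 3
G(6) = mex{3,0,1} = 2
G(7) = mex{2,1,0,0} = 3
G(8) = mex{3,2,1,1,0} = 4
G(9) = mex{4,3,2,0,1} = 5
G(10) = mex{5,2,3,1,0} = 4
G(11) = mex{4,3,2,2,1} = 0
G(12) = mex{0,4,3,3,2} = 1
G(13) = mex{1,5,4,2,3} = 0
G(14) = mex{0,4,5,3,2} = 1
G(15) = mex{1,0,4,4,3} = 2
G(16) = mex{2,1,0,5,4} = 3
G(17) = mex{3,0,1,4,5} = 2
G(18) = mex{2,1,0,0,4} = 3
G(19) = mex{3,2,1,1,0} = 4
G(20) = mex{4,3,2,0,1} = 5
G(21) = mex{5,2,3,1,0} = 4
G(22) = mex{4,3,2,2,1} = 0
Stack A: G(22) = 0.
Stack B: G(13) = 0.
Combined Grundy value = 0 ⊕ 0 = 0.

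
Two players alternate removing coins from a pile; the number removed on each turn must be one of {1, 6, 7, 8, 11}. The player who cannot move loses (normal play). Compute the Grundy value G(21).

G(0) = 0
G(1) = mex{0} = 1
G(2) = mex{1} = 0
G(3) = mex{0} = 1
G(4) = mex{1} = 0
G(5) = mex{0} = 1
G(6) = mex{1,0} = 2
G(7) = mex{2,1,0} = 3
G(8) = mex{3,0,1,0} = 2
G(9) = mex{2,1,0,1} = 3
G(10) = mex{3,0,1,0} = 2
G(11) = mex{2,1,0,1,0} = 3
G(12) = mex{3,2,1,0,1} = 4
G(13) = mex{4,3,2,1,0} = 5
G(14) = mex{5,2,3,2,1} = 0
G(15) = mex{0,3,2,3,0} = 1
G(16) = mex{1,2,3,2,1} = 0
G(17) = mex{0,3,2,3,2} = 1
G(18) = mex{1,4,3,2,3} = 0
G(19) = mex{0,5,4,3,2} = 1
G(20) = mex{1,0,5,4,3} = 2
G(21) = mex{2,1,0,5,2} = 3

3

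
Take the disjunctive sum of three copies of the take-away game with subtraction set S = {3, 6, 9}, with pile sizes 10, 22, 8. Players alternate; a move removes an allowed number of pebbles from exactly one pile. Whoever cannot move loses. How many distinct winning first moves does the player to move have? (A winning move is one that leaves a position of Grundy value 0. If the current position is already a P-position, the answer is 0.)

All piles use S = {3, 6, 9}:
n :  0  1  2  3  4  5  6  7  8  9 10 11 12 13 14 15 16 17 18 19 20 21 22
G :  0  0  0  1  1  1  2  2  2  3  3  3  0  0  0  1  1  1  2  2  2  3  3
Pile A: G(10) = 3.
Pile B: G(22) = 3.
Pile C: G(8) = 2.
Combined Grundy value = 3 ⊕ 3 ⊕ 2 = 2.
A winning move leaves total XOR = 0, i.e. changes one component's Grundy value g to g ⊕ X where X is the current total.
Pile A: need g' = 3⊕2 = 1. Options: 10−3→G=2, 10−6→G=1, 10−9→G=0. Hits: 1.
Pile B: need g' = 3⊕2 = 1. Options: 22−3→G=2, 22−6→G=1, 22−9→G=0. Hits: 1.
Pile C: need g' = 2⊕2 = 0. Options: 8−3→G=1, 8−6→G=0. Hits: 1.

3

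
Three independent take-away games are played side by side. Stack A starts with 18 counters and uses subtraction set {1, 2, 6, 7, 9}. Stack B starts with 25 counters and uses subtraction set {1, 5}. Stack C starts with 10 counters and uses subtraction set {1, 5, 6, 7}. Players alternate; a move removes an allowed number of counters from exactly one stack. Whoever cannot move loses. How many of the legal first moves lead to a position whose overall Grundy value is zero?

Stack A, S = {1, 2, 6, 7, 9}:
G(0) = 0
G(1) = mex{0} = 1
G(2) = mex{1,0} = 2
G(3) = mex{2,1} = 0
G(4) = mex{0,2} = 1
G(5) = mex{1,0} = 2
G(6) = mex{2,1,0} = 3
G(7) = mex{3,2,1,0} = 4
G(8) = mex{4,3,2,1} = 0
G(9) = mex{0,4,0,2,0} = 1
G(10) = mex{1,0,1,0,1} = 2
G(11) = mex{2,1,2,1,2} = 0
G(12) = mex{0,2,3,2,0} = 1
G(13) = mex{1,0,4,3,1} = 2
G(14) = mex{2,1,0,4,2} = 3
G(15) = mex{3,2,1,0,3} = 4
G(16) = mex{4,3,2,1,4} = 0
G(17) = mex{0,4,0,2,0} = 1
G(18) = mex{1,0,1,0,1} = 2
G_A(18) = 2.
Stack B, S = {1, 5}:
G(0) = 0
G(1) = mex{0} = 1
G(2) = mex{1} = 0
G(3) = mex{0} = 1
G(4) = mex{1} = 0
G(5) = mex{0,0} = 1
G(6) = mex{1,1} = 0
G(7) = mex{0,0} = 1
G(8) = mex{1,1} = 0
G(9) = mex{0,0} = 1
G(10) = mex{1,1} = 0
G(11) = mex{0,0} = 1
G(12) = mex{1,1} = 0
G(13) = mex{0,0} = 1
G(14) = mex{1,1} = 0
G(15) = mex{0,0} = 1
G(16) = mex{1,1} = 0
G(17) = mex{0,0} = 1
G(18) = mex{1,1} = 0
G(19) = mex{0,0} = 1
G(20) = mex{1,1} = 0
G(21) = mex{0,0} = 1
G(22) = mex{1,1} = 0
G(23) = mex{0,0} = 1
G(24) = mex{1,1} = 0
G(25) = mex{0,0} = 1
G_B(25) = 1.
Stack C, S = {1, 5, 6, 7}:
n :  0  1  2  3  4  5  6  7  8  9 10
G :  0  1  0  1  0  1  2  3  2  3  2
G_C(10) = 2.
Combined Grundy value = 2 ⊕ 1 ⊕ 2 = 1.
A winning move leaves total XOR = 0, i.e. changes one component's Grundy value g to g ⊕ X where X is the current total.
Stack A: need g' = 2⊕1 = 3. Options: 18−1→G=1, 18−2→G=0, 18−6→G=1, 18−7→G=0, 18−9→G=1. Hits: 0.
Stack B: need g' = 1⊕1 = 0. Options: 25−1→G=0, 25−5→G=0. Hits: 2.
Stack C: need g' = 2⊕1 = 3. Options: 10−1→G=3, 10−5→G=1, 10−6→G=0, 10−7→G=1. Hits: 1.

3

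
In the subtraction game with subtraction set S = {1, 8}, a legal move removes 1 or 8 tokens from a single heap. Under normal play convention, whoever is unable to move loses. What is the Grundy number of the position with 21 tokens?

1

G(0) = 0
G(1) = mex{0} = 1
G(2) = mex{1} = 0
G(3) = mex{0} = 1
G(4) = mex{1} = 0
G(5) = mex{0} = 1
G(6) = mex{1} = 0
G(7) = mex{0} = 1
G(8) = mex{1,0} = 2
G(9) = mex{2,1} = 0
G(10) = mex{0,0} = 1
G(11) = mex{1,1} = 0
G(12) = mex{0,0} = 1
G(13) = mex{1,1} = 0
G(14) = mex{0,0} = 1
G(15) = mex{1,1} = 0
G(16) = mex{0,2} = 1
G(17) = mex{1,0} = 2
G(18) = mex{2,1} = 0
G(19) = mex{0,0} = 1
G(20) = mex{1,1} = 0
G(21) = mex{0,0} = 1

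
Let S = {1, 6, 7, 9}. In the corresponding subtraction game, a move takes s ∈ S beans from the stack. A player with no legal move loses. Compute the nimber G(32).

2

G(0) = 0
G(1) = mex{0} = 1
G(2) = mex{1} = 0
G(3) = mex{0} = 1
G(4) = mex{1} = 0
G(5) = mex{0} = 1
G(6) = mex{1,0} = 2
G(7) = mex{2,1,0} = 3
G(8) = mex{3,0,1} = 2
G(9) = mex{2,1,0,0} = 3
G(10) = mex{3,0,1,1} = 2
G(11) = mex{2,1,0,0} = 3
G(12) = mex{3,2,1,1} = 0
G(13) = mex{0,3,2,0} = 1
G(14) = mex{1,2,3,1} = 0
G(15) = mex{0,3,2,2} = 1
G(16) = mex{1,2,3,3} = 0
G(17) = mex{0,3,2,2} = 1
G(18) = mex{1,0,3,3} = 2
G(19) = mex{2,1,0,2} = 3
G(20) = mex{3,0,1,3} = 2
G(21) = mex{2,1,0,0} = 3
G(22) = mex{3,0,1,1} = 2
G(23) = mex{2,1,0,0} = 3
G(24) = mex{3,2,1,1} = 0
G(25) = mex{0,3,2,0} = 1
G(26) = mex{1,2,3,1} = 0
G(27) = mex{0,3,2,2} = 1
G(28) = mex{1,2,3,3} = 0
G(29) = mex{0,3,2,2} = 1
G(30) = mex{1,0,3,3} = 2
G(31) = mex{2,1,0,2} = 3
G(32) = mex{3,0,1,3} = 2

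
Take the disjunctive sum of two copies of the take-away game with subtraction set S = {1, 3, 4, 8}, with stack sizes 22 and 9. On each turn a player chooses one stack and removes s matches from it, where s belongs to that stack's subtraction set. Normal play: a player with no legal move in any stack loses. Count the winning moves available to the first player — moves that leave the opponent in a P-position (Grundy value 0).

All stacks use S = {1, 3, 4, 8}:
G(0) = 0
G(1) = mex{0} = 1
G(2) = mex{1} = 0
G(3) = mex{0,0} = 1
G(4) = mex{1,1,0} = 2
G(5) = mex{2,0,1} = 3
G(6) = mex{3,1,0} = 2
G(7) = mex{2,2,1} = 0
G(8) = mex{0,3,2,0} = 1
G(9) = mex{1,2,3,1} = 0
G(10) = mex{0,0,2,0} = 1
G(11) = mex{1,1,0,1} = 2
G(12) = mex{2,0,1,2} = 3
G(13) = mex{3,1,0,3} = 2
G(14) = mex{2,2,1,2} = 0
G(15) = mex{0,3,2,0} = 1
G(16) = mex{1,2,3,1} = 0
G(17) = mex{0,0,2,0} = 1
G(18) = mex{1,1,0,1} = 2
G(19) = mex{2,0,1,2} = 3
G(20) = mex{3,1,0,3} = 2
G(21) = mex{2,2,1,2} = 0
G(22) = mex{0,3,2,0} = 1
Stack A: G(22) = 1.
Stack B: G(9) = 0.
Combined Grundy value = 1 ⊕ 0 = 1.
A winning move leaves total XOR = 0, i.e. changes one component's Grundy value g to g ⊕ X where X is the current total.
Stack A: need g' = 1⊕1 = 0. Options: 22−1→G=0, 22−3→G=3, 22−4→G=2, 22−8→G=0. Hits: 2.
Stack B: need g' = 0⊕1 = 1. Options: 9−1→G=1, 9−3→G=2, 9−4→G=3, 9−8→G=1. Hits: 2.

4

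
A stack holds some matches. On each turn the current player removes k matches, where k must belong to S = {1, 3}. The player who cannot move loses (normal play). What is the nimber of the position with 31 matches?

G(0) = 0
G(1) = mex{0} = 1
G(2) = mex{1} = 0
G(3) = mex{0,0} = 1
G(4) = mex{1,1} = 0
G(5) = mex{0,0} = 1
G(6) = mex{1,1} = 0
G(7) = mex{0,0} = 1
G(8) = mex{1,1} = 0
G(9) = mex{0,0} = 1
G(10) = mex{1,1} = 0
G(11) = mex{0,0} = 1
G(12) = mex{1,1} = 0
G(13) = mex{0,0} = 1
G(14) = mex{1,1} = 0
G(15) = mex{0,0} = 1
G(16) = mex{1,1} = 0
G(17) = mex{0,0} = 1
G(18) = mex{1,1} = 0
G(19) = mex{0,0} = 1
G(20) = mex{1,1} = 0
G(21) = mex{0,0} = 1
G(22) = mex{1,1} = 0
G(23) = mex{0,0} = 1
G(24) = mex{1,1} = 0
G(25) = mex{0,0} = 1
G(26) = mex{1,1} = 0
G(27) = mex{0,0} = 1
G(28) = mex{1,1} = 0
G(29) = mex{0,0} = 1
G(30) = mex{1,1} = 0
G(31) = mex{0,0} = 1

1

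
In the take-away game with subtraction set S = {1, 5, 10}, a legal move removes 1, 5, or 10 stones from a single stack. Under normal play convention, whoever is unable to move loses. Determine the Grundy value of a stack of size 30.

n :  0  1  2  3  4  5  6  7  8  9 10 11 12 13 14 15 16 17 18 19 20 21 22 23 24 25 26 27 28 29 30
G :  0  1  0  1  0  1  0  1  0  1  2  3  2  3  2  0  1  0  1  0  1  0  1  0  1  2  3  2  3  2  0

0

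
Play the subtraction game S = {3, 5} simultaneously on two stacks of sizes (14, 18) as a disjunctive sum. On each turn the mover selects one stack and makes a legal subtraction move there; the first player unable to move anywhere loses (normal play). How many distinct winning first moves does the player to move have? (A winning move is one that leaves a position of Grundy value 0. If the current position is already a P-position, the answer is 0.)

2

All stacks use S = {3, 5}:
n :  0  1  2  3  4  5  6  7  8  9 10 11 12 13 14 15 16 17 18
G :  0  0  0  1  1  1  2  2  0  0  0  1  1  1  2  2  0  0  0
Stack A: G(14) = 2.
Stack B: G(18) = 0.
Combined Grundy value = 2 ⊕ 0 = 2.
A winning move leaves total XOR = 0, i.e. changes one component's Grundy value g to g ⊕ X where X is the current total.
Stack A: need g' = 2⊕2 = 0. Options: 14−3→G=1, 14−5→G=0. Hits: 1.
Stack B: need g' = 0⊕2 = 2. Options: 18−3→G=2, 18−5→G=1. Hits: 1.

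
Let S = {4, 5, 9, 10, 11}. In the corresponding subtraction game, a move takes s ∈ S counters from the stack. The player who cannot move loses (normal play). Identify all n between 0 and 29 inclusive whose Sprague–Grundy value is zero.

0, 1, 2, 3, 15, 16, 17, 18

G(0) = 0
G(1) = mex{} = 0
G(2) = mex{} = 0
G(3) = mex{} = 0
G(4) = mex{0} = 1
G(5) = mex{0,0} = 1
G(6) = mex{0,0} = 1
G(7) = mex{0,0} = 1
G(8) = mex{1,0} = 2
G(9) = mex{1,1,0} = 2
G(10) = mex{1,1,0,0} = 2
G(11) = mex{1,1,0,0,0} = 2
G(12) = mex{2,1,0,0,0} = 3
G(13) = mex{2,2,1,0,0} = 3
G(14) = mex{2,2,1,1,0} = 3
G(15) = mex{2,2,1,1,1} = 0
G(16) = mex{3,2,1,1,1} = 0
G(17) = mex{3,3,2,1,1} = 0
G(18) = mex{3,3,2,2,1} = 0
G(19) = mex{0,3,2,2,2} = 1
G(20) = mex{0,0,2,2,2} = 1
G(21) = mex{0,0,3,2,2} = 1
G(22) = mex{0,0,3,3,2} = 1
G(23) = mex{1,0,3,3,3} = 2
G(24) = mex{1,1,0,3,3} = 2
G(25) = mex{1,1,0,0,3} = 2
G(26) = mex{1,1,0,0,0} = 2
G(27) = mex{2,1,0,0,0} = 3
G(28) = mex{2,2,1,0,0} = 3
G(29) = mex{2,2,1,1,0} = 3
P-positions are exactly the n with G(n) = 0.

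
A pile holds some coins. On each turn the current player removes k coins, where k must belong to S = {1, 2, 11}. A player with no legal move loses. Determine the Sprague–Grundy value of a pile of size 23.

2

n :  0  1  2  3  4  5  6  7  8  9 10 11 12 13 14 15 16 17 18 19 20 21 22 23
G :  0  1  2  0  1  2  0  1  2  0  1  2  0  1  2  0  1  2  0  1  2  0  1  2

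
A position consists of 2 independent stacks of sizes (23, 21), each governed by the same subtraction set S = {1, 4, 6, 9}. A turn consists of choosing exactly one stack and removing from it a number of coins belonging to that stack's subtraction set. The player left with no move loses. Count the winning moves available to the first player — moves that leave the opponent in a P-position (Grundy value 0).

0

All stacks use S = {1, 4, 6, 9}:
G(0) = 0
G(1) = mex{0} = 1
G(2) = mex{1} = 0
G(3) = mex{0} = 1
G(4) = mex{1,0} = 2
G(5) = mex{2,1} = 0
G(6) = mex{0,0,0} = 1
G(7) = mex{1,1,1} = 0
G(8) = mex{0,2,0} = 1
G(9) = mex{1,0,1,0} = 2
G(10) = mex{2,1,2,1} = 0
G(11) = mex{0,0,0,0} = 1
G(12) = mex{1,1,1,1} = 0
G(13) = mex{0,2,0,2} = 1
G(14) = mex{1,0,1,0} = 2
G(15) = mex{2,1,2,1} = 0
G(16) = mex{0,0,0,0} = 1
G(17) = mex{1,1,1,1} = 0
G(18) = mex{0,2,0,2} = 1
G(19) = mex{1,0,1,0} = 2
G(20) = mex{2,1,2,1} = 0
G(21) = mex{0,0,0,0} = 1
G(22) = mex{1,1,1,1} = 0
G(23) = mex{0,2,0,2} = 1
Stack A: G(23) = 1.
Stack B: G(21) = 1.
Combined Grundy value = 1 ⊕ 1 = 0.
A winning move leaves total XOR = 0, i.e. changes one component's Grundy value g to g ⊕ X where X is the current total.
Stack A: target g' = 1⊕0 = 1, but every legal move changes the Grundy value (mex property), so 0 moves.
Stack B: target g' = 1⊕0 = 1, but every legal move changes the Grundy value (mex property), so 0 moves.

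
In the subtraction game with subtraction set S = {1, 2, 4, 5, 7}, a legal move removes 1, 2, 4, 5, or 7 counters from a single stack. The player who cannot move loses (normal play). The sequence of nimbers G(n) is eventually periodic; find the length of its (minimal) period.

G(0) = 0
G(1) = mex{0} = 1
G(2) = mex{1,0} = 2
G(3) = mex{2,1} = 0
G(4) = mex{0,2,0} = 1
G(5) = mex{1,0,1,0} = 2
G(6) = mex{2,1,2,1} = 0
G(7) = mex{0,2,0,2,0} = 1
G(8) = mex{1,0,1,0,1} = 2
G(9) = mex{2,1,2,1,2} = 0
G(10) = mex{0,2,0,2,0} = 1
G(11) = mex{1,0,1,0,1} = 2
G(12) = mex{2,1,2,1,2} = 0
G(13) = mex{0,2,0,2,0} = 1
G(14) = mex{1,0,1,0,1} = 2
G(n+3) = G(n) holds for n = 0,…,6 (a full window of length max(S) = 7), so the sequence is purely periodic with period 3.

3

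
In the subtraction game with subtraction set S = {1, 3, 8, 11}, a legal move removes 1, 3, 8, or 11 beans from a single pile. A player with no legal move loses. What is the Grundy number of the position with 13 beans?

3

G(0) = 0
G(1) = mex{0} = 1
G(2) = mex{1} = 0
G(3) = mex{0,0} = 1
G(4) = mex{1,1} = 0
G(5) = mex{0,0} = 1
G(6) = mex{1,1} = 0
G(7) = mex{0,0} = 1
G(8) = mex{1,1,0} = 2
G(9) = mex{2,0,1} = 3
G(10) = mex{3,1,0} = 2
G(11) = mex{2,2,1,0} = 3
G(12) = mex{3,3,0,1} = 2
G(13) = mex{2,2,1,0} = 3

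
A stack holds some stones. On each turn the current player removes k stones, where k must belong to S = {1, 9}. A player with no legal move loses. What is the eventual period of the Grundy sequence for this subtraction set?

2

n :  0  1  2  3  4  5  6  7  8  9 10 11 12 13 14
G :  0  1  0  1  0  1  0  1  0  1  0  1  0  1  0
G(n+2) = G(n) holds for n = 0,…,8 (a full window of length max(S) = 9), so the sequence is purely periodic with period 2.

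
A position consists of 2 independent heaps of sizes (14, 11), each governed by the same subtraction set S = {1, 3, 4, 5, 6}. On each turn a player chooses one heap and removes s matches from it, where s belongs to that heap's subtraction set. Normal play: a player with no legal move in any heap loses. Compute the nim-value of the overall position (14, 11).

All heaps use S = {1, 3, 4, 5, 6}:
G(0) = 0
G(1) = mex{0} = 1
G(2) = mex{1} = 0
G(3) = mex{0,0} = 1
G(4) = mex{1,1,0} = 2
G(5) = mex{2,0,1,0} = 3
G(6) = mex{3,1,0,1,0} = 2
G(7) = mex{2,2,1,0,1} = 3
G(8) = mex{3,3,2,1,0} = 4
G(9) = mex{4,2,3,2,1} = 0
G(10) = mex{0,3,2,3,2} = 1
G(11) = mex{1,4,3,2,3} = 0
G(12) = mex{0,0,4,3,2} = 1
G(13) = mex{1,1,0,4,3} = 2
G(14) = mex{2,0,1,0,4} = 3
Heap A: G(14) = 3.
Heap B: G(11) = 0.
Combined Grundy value = 3 ⊕ 0 = 3.

3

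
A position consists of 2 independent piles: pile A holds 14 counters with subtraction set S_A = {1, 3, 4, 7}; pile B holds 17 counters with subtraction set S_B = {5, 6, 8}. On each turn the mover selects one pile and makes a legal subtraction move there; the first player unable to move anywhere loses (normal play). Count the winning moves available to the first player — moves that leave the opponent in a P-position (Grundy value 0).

Pile A, S = {1, 3, 4, 7}:
n :  0  1  2  3  4  5  6  7  8  9 10 11 12 13 14
G :  0  1  0  1  2  3  2  3  0  1  0  1  2  3  2
G_A(14) = 2.
Pile B, S = {5, 6, 8}:
n :  0  1  2  3  4  5  6  7  8  9 10 11 12 13 14 15 16 17
G :  0  0  0  0  0  1  1  1  1  1  2  2  2  0  0  0  0  0
G_B(17) = 0.
Combined Grundy value = 2 ⊕ 0 = 2.
A winning move leaves total XOR = 0, i.e. changes one component's Grundy value g to g ⊕ X where X is the current total.
Pile A: need g' = 2⊕2 = 0. Options: 14−1→G=3, 14−3→G=1, 14−4→G=0, 14−7→G=3. Hits: 1.
Pile B: need g' = 0⊕2 = 2. Options: 17−5→G=2, 17−6→G=2, 17−8→G=1. Hits: 2.

3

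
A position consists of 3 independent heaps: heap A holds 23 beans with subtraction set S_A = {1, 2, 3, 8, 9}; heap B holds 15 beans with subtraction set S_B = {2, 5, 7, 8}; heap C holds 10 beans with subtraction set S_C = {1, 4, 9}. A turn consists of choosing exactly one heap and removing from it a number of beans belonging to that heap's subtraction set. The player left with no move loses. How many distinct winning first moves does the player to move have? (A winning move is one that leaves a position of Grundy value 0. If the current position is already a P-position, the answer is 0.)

4

Heap A, S = {1, 2, 3, 8, 9}:
n :  0  1  2  3  4  5  6  7  8  9 10 11 12 13 14 15 16 17 18 19 20 21 22 23
G :  0  1  2  3  0  1  2  3  4  5  0  1  2  3  0  1  2  3  4  5  0  1  2  3
G_A(23) = 3.
Heap B, S = {2, 5, 7, 8}:
n :  0  1  2  3  4  5  6  7  8  9 10 11 12 13 14 15
G :  0  0  1  1  0  2  1  3  2  2  0  3  1  0  0  1
G_B(15) = 1.
Heap C, S = {1, 4, 9}:
n :  0  1  2  3  4  5  6  7  8  9 10
G :  0  1  0  1  2  0  1  0  1  2  0
G_C(10) = 0.
Combined Grundy value = 3 ⊕ 1 ⊕ 0 = 2.
A winning move leaves total XOR = 0, i.e. changes one component's Grundy value g to g ⊕ X where X is the current total.
Heap A: need g' = 3⊕2 = 1. Options: 23−1→G=2, 23−2→G=1, 23−3→G=0, 23−8→G=1, 23−9→G=0. Hits: 2.
Heap B: need g' = 1⊕2 = 3. Options: 15−2→G=0, 15−5→G=0, 15−7→G=2, 15−8→G=3. Hits: 1.
Heap C: need g' = 0⊕2 = 2. Options: 10−1→G=2, 10−4→G=1, 10−9→G=1. Hits: 1.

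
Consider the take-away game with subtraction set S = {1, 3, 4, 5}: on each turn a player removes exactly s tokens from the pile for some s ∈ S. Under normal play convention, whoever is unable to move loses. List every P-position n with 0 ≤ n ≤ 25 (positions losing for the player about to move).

G(0) = 0
G(1) = mex{0} = 1
G(2) = mex{1} = 0
G(3) = mex{0,0} = 1
G(4) = mex{1,1,0} = 2
G(5) = mex{2,0,1,0} = 3
G(6) = mex{3,1,0,1} = 2
G(7) = mex{2,2,1,0} = 3
G(8) = mex{3,3,2,1} = 0
G(9) = mex{0,2,3,2} = 1
G(10) = mex{1,3,2,3} = 0
G(11) = mex{0,0,3,2} = 1
G(12) = mex{1,1,0,3} = 2
G(13) = mex{2,0,1,0} = 3
G(14) = mex{3,1,0,1} = 2
G(15) = mex{2,2,1,0} = 3
G(16) = mex{3,3,2,1} = 0
G(17) = mex{0,2,3,2} = 1
G(18) = mex{1,3,2,3} = 0
G(19) = mex{0,0,3,2} = 1
G(20) = mex{1,1,0,3} = 2
G(21) = mex{2,0,1,0} = 3
G(22) = mex{3,1,0,1} = 2
G(23) = mex{2,2,1,0} = 3
G(24) = mex{3,3,2,1} = 0
G(25) = mex{0,2,3,2} = 1
P-positions are exactly the n with G(n) = 0.

0, 2, 8, 10, 16, 18, 24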